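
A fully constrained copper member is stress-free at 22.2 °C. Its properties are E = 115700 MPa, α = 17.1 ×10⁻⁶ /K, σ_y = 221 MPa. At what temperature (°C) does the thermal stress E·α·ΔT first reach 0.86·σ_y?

E = 115700 MPa = 115.7 GPa.
E·α·ΔT = 190.1 MPa ⇒ ΔT = 190.1 / (115.7×10³ × 17.1×10⁻⁶) = 96.06 K.
T = 22.2 + 96.06 = 118.3 °C.

118 °C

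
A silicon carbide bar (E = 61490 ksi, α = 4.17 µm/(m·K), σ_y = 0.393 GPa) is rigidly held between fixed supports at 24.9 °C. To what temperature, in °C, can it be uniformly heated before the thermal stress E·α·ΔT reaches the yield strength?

247 °C

E = 61490 ksi = 424.0 GPa.
σ_y = 0.393 GPa = 393.0 MPa.
E·α·ΔT = 393.0 MPa ⇒ ΔT = 393.0 / (424.0×10³ × 4.17×10⁻⁶) = 222.3 K.
T = 24.9 + 222.3 = 247.2 °C.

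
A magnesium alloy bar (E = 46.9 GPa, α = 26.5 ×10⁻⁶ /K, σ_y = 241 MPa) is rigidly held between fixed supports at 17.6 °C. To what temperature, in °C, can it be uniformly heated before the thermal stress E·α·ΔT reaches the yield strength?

212 °C

E·α·ΔT = 241.0 MPa ⇒ ΔT = 241.0 / (46.90×10³ × 26.5×10⁻⁶) = 193.9 K.
T = 17.6 + 193.9 = 211.5 °C.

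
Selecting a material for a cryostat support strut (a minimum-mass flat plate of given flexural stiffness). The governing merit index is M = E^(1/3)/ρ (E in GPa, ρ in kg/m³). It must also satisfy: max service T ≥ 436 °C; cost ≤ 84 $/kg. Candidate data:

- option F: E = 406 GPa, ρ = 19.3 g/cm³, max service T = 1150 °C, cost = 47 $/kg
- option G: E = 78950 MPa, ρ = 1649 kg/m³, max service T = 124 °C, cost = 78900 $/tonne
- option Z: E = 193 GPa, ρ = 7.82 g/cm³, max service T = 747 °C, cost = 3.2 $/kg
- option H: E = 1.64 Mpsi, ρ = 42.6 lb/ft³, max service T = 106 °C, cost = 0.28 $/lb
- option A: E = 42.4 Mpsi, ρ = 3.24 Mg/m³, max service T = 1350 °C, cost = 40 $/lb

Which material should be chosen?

option Z

Screen on constraints: max service T ≥ 436 °C; cost ≤ 84 $/kg. Survivors: option F, option Z.
After converting to SI:
  option F: E = 406.0 GPa, ρ = 19300 kg/m³
  option Z: E = 193.0 GPa, ρ = 7820 kg/m³
  option Z: M = 0.739×10⁻³
  option F: M = 0.384×10⁻³
Option Z has the largest M.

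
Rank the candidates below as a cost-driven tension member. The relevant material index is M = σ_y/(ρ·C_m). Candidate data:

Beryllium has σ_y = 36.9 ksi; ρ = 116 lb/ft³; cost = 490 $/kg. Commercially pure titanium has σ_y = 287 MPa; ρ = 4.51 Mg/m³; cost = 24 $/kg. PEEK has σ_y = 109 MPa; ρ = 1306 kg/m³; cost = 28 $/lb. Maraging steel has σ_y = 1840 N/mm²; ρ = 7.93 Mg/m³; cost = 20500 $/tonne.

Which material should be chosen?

maraging steel

In SI units:
  beryllium: σ_y = 254.4 MPa, ρ = 1858 kg/m³, cost = 490.0 $/kg
  commercially pure titanium: σ_y = 287.0 MPa, ρ = 4510 kg/m³, cost = 24.00 $/kg
  PEEK: σ_y = 109.0 MPa, ρ = 1306 kg/m³, cost = 61.73 $/kg
  maraging steel: σ_y = 1840 MPa, ρ = 7930 kg/m³, cost = 20.50 $/kg
  maraging steel: M = 11.3 kN·m per $
  commercially pure titanium: M = 2.65 kN·m per $
  PEEK: M = 1.35 kN·m per $
  beryllium: M = 0.279 kN·m per $
Highest index: maraging steel.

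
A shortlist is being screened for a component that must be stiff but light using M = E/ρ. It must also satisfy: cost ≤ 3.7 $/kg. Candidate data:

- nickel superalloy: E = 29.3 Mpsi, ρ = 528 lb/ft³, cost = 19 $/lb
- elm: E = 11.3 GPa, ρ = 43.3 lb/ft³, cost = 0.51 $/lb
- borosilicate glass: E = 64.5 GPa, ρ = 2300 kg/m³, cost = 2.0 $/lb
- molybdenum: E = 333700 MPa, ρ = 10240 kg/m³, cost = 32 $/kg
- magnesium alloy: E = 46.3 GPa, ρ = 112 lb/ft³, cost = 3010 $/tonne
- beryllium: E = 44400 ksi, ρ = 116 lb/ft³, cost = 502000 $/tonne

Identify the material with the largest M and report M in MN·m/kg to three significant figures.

Screen on constraints: cost ≤ 3.7 $/kg. Survivors: elm, magnesium alloy.
Convert each candidate to consistent units, then evaluate M:
  elm: E = 11.30 GPa, ρ = 693.6 kg/m³
  magnesium alloy: E = 46.30 GPa, ρ = 1794 kg/m³
  magnesium alloy: M = 25.8 MN·m/kg
  elm: M = 16.3 MN·m/kg
Magnesium alloy has the largest M.

magnesium alloy, M = 25.8 MN·m/kg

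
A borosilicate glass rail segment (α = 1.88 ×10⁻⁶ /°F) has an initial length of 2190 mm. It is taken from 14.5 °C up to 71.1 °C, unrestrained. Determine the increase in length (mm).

0.419 mm

Convert α: 1.88×10⁻⁶/°F × (9/5) = 3.38×10⁻⁶/K.
ΔT = 71.1 − 14.5 = 56.60 K.
ΔL = α·L₀·ΔT = 3.38×10⁻⁶ × 2190 mm × 56.60 K = 0.419 mm.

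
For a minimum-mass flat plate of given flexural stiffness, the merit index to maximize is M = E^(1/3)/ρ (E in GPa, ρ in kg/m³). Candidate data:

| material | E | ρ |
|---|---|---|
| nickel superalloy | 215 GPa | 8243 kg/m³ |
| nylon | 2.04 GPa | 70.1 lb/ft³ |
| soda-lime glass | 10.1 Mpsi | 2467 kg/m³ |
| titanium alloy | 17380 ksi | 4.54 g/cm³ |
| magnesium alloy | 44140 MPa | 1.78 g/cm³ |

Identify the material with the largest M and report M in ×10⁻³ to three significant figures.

magnesium alloy, M = 1.99×10⁻³

After converting to SI:
  nickel superalloy: E = 215.0 GPa, ρ = 8243 kg/m³
  nylon: E = 2.040 GPa, ρ = 1123 kg/m³
  soda-lime glass: E = 69.64 GPa, ρ = 2467 kg/m³
  titanium alloy: E = 119.8 GPa, ρ = 4540 kg/m³
  magnesium alloy: E = 44.14 GPa, ρ = 1780 kg/m³
  magnesium alloy: M = 1.99×10⁻³
  soda-lime glass: M = 1.67×10⁻³
  nylon: M = 1.13×10⁻³
  titanium alloy: M = 1.09×10⁻³
  nickel superalloy: M = 0.727×10⁻³
Magnesium alloy ranks first.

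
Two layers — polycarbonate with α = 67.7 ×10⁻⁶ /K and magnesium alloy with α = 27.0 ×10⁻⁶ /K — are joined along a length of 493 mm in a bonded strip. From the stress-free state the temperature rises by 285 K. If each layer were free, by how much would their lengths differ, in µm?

5720 µm

Δα = |67.7 − 27.0|×10⁻⁶/K = 40.7×10⁻⁶/K.
ΔL_mismatch = Δα·L·ΔT = 40.7×10⁻⁶ × 493.0 mm × 285.0 K = 5720 µm.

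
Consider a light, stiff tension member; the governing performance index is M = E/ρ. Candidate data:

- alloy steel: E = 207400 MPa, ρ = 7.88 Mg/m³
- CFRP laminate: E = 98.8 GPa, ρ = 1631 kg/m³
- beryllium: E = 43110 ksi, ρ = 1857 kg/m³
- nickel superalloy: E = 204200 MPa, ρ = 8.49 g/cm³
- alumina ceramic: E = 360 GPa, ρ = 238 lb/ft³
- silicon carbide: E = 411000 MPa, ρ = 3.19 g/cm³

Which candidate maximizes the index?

beryllium

Convert each candidate to consistent units, then evaluate M:
  alloy steel: E = 207.4 GPa, ρ = 7880 kg/m³
  CFRP laminate: E = 98.80 GPa, ρ = 1631 kg/m³
  beryllium: E = 297.2 GPa, ρ = 1857 kg/m³
  nickel superalloy: E = 204.2 GPa, ρ = 8490 kg/m³
  alumina ceramic: E = 360.0 GPa, ρ = 3812 kg/m³
  silicon carbide: E = 411.0 GPa, ρ = 3190 kg/m³
  beryllium: M = 160 MN·m/kg
  silicon carbide: M = 129 MN·m/kg
  alumina ceramic: M = 94.4 MN·m/kg
  CFRP laminate: M = 60.6 MN·m/kg
  alloy steel: M = 26.3 MN·m/kg
  nickel superalloy: M = 24.1 MN·m/kg
Beryllium ranks first.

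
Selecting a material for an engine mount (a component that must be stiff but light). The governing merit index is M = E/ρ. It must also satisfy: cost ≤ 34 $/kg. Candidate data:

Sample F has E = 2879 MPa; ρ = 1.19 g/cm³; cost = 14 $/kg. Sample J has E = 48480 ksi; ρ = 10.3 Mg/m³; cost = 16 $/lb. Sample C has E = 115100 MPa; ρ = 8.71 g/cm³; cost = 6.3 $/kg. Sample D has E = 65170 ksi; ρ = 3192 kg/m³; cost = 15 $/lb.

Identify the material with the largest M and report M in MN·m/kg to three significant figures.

Screen on constraints: cost ≤ 34 $/kg. Survivors: sample F, sample C, sample D.
Convert each candidate to consistent units, then evaluate M:
  sample F: E = 2.879 GPa, ρ = 1190 kg/m³
  sample C: E = 115.1 GPa, ρ = 8710 kg/m³
  sample D: E = 449.3 GPa, ρ = 3192 kg/m³
  sample D: M = 141 MN·m/kg
  sample C: M = 13.2 MN·m/kg
  sample F: M = 2.42 MN·m/kg
The maximum is for sample D.

sample D, M = 141 MN·m/kg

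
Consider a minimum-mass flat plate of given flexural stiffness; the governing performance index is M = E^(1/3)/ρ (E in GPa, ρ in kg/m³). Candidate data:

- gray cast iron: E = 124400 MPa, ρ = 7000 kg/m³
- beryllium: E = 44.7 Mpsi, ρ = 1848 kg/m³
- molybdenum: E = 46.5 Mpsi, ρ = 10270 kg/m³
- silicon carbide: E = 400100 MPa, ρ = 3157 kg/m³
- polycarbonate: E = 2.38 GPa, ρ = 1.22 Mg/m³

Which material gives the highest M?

beryllium

Convert each candidate to consistent units, then evaluate M:
  gray cast iron: E = 124.4 GPa, ρ = 7000 kg/m³
  beryllium: E = 308.2 GPa, ρ = 1848 kg/m³
  molybdenum: E = 320.6 GPa, ρ = 10270 kg/m³
  silicon carbide: E = 400.1 GPa, ρ = 3157 kg/m³
  polycarbonate: E = 2.380 GPa, ρ = 1220 kg/m³
  beryllium: M = 3.66×10⁻³
  silicon carbide: M = 2.33×10⁻³
  polycarbonate: M = 1.09×10⁻³
  gray cast iron: M = 0.713×10⁻³
  molybdenum: M = 0.666×10⁻³
Beryllium has the largest M.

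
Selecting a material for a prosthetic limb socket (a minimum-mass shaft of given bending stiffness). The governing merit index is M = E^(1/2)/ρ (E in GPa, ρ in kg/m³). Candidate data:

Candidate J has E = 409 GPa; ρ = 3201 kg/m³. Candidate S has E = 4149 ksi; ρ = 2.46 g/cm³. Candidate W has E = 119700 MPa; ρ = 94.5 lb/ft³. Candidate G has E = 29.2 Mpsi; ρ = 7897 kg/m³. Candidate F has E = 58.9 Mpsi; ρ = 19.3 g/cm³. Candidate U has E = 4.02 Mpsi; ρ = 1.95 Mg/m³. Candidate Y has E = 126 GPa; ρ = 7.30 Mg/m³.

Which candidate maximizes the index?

candidate W

Normalizing units and computing the index:
  candidate J: E = 409.0 GPa, ρ = 3201 kg/m³
  candidate S: E = 28.61 GPa, ρ = 2460 kg/m³
  candidate W: E = 119.7 GPa, ρ = 1514 kg/m³
  candidate G: E = 201.3 GPa, ρ = 7897 kg/m³
  candidate F: E = 406.1 GPa, ρ = 19300 kg/m³
  candidate U: E = 27.72 GPa, ρ = 1950 kg/m³
  candidate Y: E = 126.0 GPa, ρ = 7300 kg/m³
  candidate W: M = 7.23×10⁻³
  candidate J: M = 6.32×10⁻³
  candidate U: M = 2.70×10⁻³
  candidate S: M = 2.17×10⁻³
  candidate G: M = 1.80×10⁻³
  candidate Y: M = 1.54×10⁻³
  candidate F: M = 1.04×10⁻³
Candidate W has the largest M.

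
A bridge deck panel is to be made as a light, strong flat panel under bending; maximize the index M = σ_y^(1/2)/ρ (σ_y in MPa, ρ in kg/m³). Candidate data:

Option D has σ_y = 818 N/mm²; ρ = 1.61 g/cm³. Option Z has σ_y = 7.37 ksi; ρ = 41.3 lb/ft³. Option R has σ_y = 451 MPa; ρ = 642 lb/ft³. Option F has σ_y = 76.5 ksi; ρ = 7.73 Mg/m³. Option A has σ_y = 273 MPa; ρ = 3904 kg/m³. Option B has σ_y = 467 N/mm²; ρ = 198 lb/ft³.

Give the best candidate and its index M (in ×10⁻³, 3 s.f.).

Convert each candidate to consistent units, then evaluate M:
  option D: σ_y = 818.0 MPa, ρ = 1610 kg/m³
  option Z: σ_y = 50.81 MPa, ρ = 661.6 kg/m³
  option R: σ_y = 451.0 MPa, ρ = 10280 kg/m³
  option F: σ_y = 527.4 MPa, ρ = 7730 kg/m³
  option A: σ_y = 273.0 MPa, ρ = 3904 kg/m³
  option B: σ_y = 467.0 MPa, ρ = 3172 kg/m³
  option D: M = 17.8×10⁻³
  option Z: M = 10.8×10⁻³
  option B: M = 6.81×10⁻³
  option A: M = 4.23×10⁻³
  option F: M = 2.97×10⁻³
  option R: M = 2.07×10⁻³
Highest index: option D.

option D, M = 17.8×10⁻³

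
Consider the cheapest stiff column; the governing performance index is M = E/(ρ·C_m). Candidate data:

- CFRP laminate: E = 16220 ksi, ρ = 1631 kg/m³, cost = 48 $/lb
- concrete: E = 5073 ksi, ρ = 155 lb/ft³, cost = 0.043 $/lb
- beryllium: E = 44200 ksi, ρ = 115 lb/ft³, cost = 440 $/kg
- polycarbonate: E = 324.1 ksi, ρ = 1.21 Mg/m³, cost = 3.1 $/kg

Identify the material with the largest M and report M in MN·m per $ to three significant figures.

concrete, M = 149 MN·m per $

Putting every candidate on a common basis:
  CFRP laminate: E = 111.8 GPa, ρ = 1631 kg/m³, cost = 105.8 $/kg
  concrete: E = 34.98 GPa, ρ = 2483 kg/m³, cost = 0.09480 $/kg
  beryllium: E = 304.7 GPa, ρ = 1842 kg/m³, cost = 440.0 $/kg
  polycarbonate: E = 2.235 GPa, ρ = 1210 kg/m³, cost = 3.100 $/kg
  concrete: M = 149 MN·m per $
  CFRP laminate: M = 0.648 MN·m per $
  polycarbonate: M = 0.596 MN·m per $
  beryllium: M = 0.376 MN·m per $
The maximum is for concrete.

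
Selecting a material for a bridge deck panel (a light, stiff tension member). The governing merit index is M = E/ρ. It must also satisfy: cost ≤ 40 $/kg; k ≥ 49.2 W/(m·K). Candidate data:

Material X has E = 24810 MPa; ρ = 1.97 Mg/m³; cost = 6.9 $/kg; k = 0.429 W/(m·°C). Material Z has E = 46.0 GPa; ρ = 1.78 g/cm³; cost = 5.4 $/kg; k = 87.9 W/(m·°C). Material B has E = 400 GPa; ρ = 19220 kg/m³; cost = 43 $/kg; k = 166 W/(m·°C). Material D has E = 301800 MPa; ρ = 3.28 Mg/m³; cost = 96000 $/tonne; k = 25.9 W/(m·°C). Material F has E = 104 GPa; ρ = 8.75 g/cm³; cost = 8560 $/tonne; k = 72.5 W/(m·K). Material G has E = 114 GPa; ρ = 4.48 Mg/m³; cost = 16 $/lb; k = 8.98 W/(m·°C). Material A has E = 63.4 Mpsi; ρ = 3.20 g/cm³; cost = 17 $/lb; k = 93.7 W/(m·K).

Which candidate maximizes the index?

Screen on constraints: cost ≤ 40 $/kg; k ≥ 49.2 W/(m·K). Survivors: material Z, material F, material A.
Putting every candidate on a common basis:
  material Z: E = 46.00 GPa, ρ = 1780 kg/m³
  material F: E = 104.0 GPa, ρ = 8750 kg/m³
  material A: E = 437.1 GPa, ρ = 3200 kg/m³
  material A: M = 137 MN·m/kg
  material Z: M = 25.8 MN·m/kg
  material F: M = 11.9 MN·m/kg
Highest index: material A.

material A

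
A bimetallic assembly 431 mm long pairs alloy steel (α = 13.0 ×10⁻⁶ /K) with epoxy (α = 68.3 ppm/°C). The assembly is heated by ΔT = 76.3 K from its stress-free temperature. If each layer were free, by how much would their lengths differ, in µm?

Δα = |13.0 − 68.3|×10⁻⁶/K = 55.3×10⁻⁶/K.
ΔL_mismatch = Δα·L·ΔT = 55.3×10⁻⁶ × 431.0 mm × 76.3 K = 1820 µm.

1820 µm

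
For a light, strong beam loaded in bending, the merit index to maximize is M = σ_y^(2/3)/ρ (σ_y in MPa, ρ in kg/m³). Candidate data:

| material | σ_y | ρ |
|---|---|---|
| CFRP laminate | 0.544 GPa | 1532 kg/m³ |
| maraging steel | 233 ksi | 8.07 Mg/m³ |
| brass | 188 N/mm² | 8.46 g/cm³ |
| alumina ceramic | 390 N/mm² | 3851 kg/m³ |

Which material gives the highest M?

CFRP laminate

Normalizing units and computing the index:
  CFRP laminate: σ_y = 544.0 MPa, ρ = 1532 kg/m³
  maraging steel: σ_y = 1606 MPa, ρ = 8070 kg/m³
  brass: σ_y = 188.0 MPa, ρ = 8460 kg/m³
  alumina ceramic: σ_y = 390.0 MPa, ρ = 3851 kg/m³
  CFRP laminate: M = 43.5×10⁻³
  maraging steel: M = 17.0×10⁻³
  alumina ceramic: M = 13.9×10⁻³
  brass: M = 3.88×10⁻³
Highest index: CFRP laminate.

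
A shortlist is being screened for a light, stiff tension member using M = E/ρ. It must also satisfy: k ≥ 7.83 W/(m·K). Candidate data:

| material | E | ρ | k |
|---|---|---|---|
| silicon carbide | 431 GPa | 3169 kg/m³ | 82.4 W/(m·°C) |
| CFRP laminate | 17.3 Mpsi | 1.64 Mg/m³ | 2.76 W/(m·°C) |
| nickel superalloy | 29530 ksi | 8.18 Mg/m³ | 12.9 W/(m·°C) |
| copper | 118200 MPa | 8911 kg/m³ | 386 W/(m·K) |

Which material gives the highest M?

Screen on constraints: k ≥ 7.83 W/(m·K). Survivors: silicon carbide, nickel superalloy, copper.
Putting every candidate on a common basis:
  silicon carbide: E = 431.0 GPa, ρ = 3169 kg/m³
  nickel superalloy: E = 203.6 GPa, ρ = 8180 kg/m³
  copper: E = 118.2 GPa, ρ = 8911 kg/m³
  silicon carbide: M = 136 MN·m/kg
  nickel superalloy: M = 24.9 MN·m/kg
  copper: M = 13.3 MN·m/kg
Silicon carbide ranks first.

silicon carbide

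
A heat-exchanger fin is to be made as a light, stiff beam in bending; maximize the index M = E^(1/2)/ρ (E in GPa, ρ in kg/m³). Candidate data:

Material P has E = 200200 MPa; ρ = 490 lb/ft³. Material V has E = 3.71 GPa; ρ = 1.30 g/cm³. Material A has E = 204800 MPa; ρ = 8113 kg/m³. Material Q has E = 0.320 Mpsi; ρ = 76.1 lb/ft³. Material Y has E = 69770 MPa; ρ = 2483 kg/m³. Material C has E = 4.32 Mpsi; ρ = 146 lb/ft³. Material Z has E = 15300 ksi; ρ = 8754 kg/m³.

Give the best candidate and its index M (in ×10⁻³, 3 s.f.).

material Y, M = 3.36×10⁻³

Putting every candidate on a common basis:
  material P: E = 200.2 GPa, ρ = 7849 kg/m³
  material V: E = 3.710 GPa, ρ = 1300 kg/m³
  material A: E = 204.8 GPa, ρ = 8113 kg/m³
  material Q: E = 2.206 GPa, ρ = 1219 kg/m³
  material Y: E = 69.77 GPa, ρ = 2483 kg/m³
  material C: E = 29.79 GPa, ρ = 2339 kg/m³
  material Z: E = 105.5 GPa, ρ = 8754 kg/m³
  material Y: M = 3.36×10⁻³
  material C: M = 2.33×10⁻³
  material P: M = 1.80×10⁻³
  material A: M = 1.76×10⁻³
  material V: M = 1.48×10⁻³
  material Q: M = 1.22×10⁻³
  material Z: M = 1.17×10⁻³
Highest index: material Y.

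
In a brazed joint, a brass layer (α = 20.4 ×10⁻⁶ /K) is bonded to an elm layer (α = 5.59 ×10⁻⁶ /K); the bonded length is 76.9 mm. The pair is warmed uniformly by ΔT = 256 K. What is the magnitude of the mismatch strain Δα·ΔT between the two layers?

3.79×10⁻³

Δα = |20.4 − 5.59|×10⁻⁶/K = 14.8×10⁻⁶/K.
Mismatch strain = Δα·ΔT = 14.8×10⁻⁶ × 256.0 = 3.79×10⁻³.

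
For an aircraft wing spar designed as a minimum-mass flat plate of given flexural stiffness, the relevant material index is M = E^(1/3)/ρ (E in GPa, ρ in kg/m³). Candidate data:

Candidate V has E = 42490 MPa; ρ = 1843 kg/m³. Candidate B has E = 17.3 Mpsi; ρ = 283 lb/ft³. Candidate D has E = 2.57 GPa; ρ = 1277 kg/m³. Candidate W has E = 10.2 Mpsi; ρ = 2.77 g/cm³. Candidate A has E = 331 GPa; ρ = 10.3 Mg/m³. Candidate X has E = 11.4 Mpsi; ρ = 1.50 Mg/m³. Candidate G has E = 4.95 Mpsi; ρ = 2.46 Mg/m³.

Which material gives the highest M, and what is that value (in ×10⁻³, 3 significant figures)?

candidate X, M = 2.86×10⁻³

In SI units:
  candidate V: E = 42.49 GPa, ρ = 1843 kg/m³
  candidate B: E = 119.3 GPa, ρ = 4533 kg/m³
  candidate D: E = 2.570 GPa, ρ = 1277 kg/m³
  candidate W: E = 70.33 GPa, ρ = 2770 kg/m³
  candidate A: E = 331.0 GPa, ρ = 10300 kg/m³
  candidate X: E = 78.60 GPa, ρ = 1500 kg/m³
  candidate G: E = 34.13 GPa, ρ = 2460 kg/m³
  candidate X: M = 2.86×10⁻³
  candidate V: M = 1.89×10⁻³
  candidate W: M = 1.49×10⁻³
  candidate G: M = 1.32×10⁻³
  candidate B: M = 1.09×10⁻³
  candidate D: M = 1.07×10⁻³
  candidate A: M = 0.672×10⁻³
Candidate X ranks first.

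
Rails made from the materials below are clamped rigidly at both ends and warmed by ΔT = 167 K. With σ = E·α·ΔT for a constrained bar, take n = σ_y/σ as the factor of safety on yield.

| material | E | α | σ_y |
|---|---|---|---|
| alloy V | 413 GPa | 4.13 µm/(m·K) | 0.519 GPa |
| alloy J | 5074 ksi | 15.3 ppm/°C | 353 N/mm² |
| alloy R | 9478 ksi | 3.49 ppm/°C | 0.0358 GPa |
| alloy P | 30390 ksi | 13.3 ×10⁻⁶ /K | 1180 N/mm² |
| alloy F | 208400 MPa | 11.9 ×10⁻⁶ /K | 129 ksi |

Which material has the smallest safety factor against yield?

alloy R

With everything in SI (GPa, ×10⁻⁶/K, MPa):
  alloy V: E = 413.0, α = 4.13, σ_y = 519.0 → σ = 285 MPa, n = 1.82
  alloy J: E = 34.98, α = 15.3, σ_y = 353.0 → σ = 89.4 MPa, n = 3.95
  alloy R: E = 65.35, α = 3.49, σ_y = 35.80 → σ = 38.1 MPa, n = 0.940
  alloy P: E = 209.5, α = 13.3, σ_y = 1180 → σ = 465 MPa, n = 2.54
  alloy F: E = 208.4, α = 11.9, σ_y = 889.4 → σ = 414 MPa, n = 2.15
Alloy R has the lowest safety factor, n = 0.940.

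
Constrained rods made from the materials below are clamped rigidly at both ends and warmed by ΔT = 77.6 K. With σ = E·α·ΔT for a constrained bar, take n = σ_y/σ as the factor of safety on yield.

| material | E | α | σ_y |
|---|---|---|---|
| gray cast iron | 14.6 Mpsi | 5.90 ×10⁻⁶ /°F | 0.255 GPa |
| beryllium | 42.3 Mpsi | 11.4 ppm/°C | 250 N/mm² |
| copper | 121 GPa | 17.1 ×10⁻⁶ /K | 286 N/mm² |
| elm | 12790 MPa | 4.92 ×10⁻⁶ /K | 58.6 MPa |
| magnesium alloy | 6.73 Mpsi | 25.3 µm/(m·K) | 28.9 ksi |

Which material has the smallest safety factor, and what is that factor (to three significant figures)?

beryllium, n = 0.969

In consistent units (E in GPa, α in ×10⁻⁶/K, σ_y in MPa):
  gray cast iron: E = 100.7, α = 10.6, σ_y = 255.0 → σ = 83.0 MPa, n = 3.07
  beryllium: E = 291.6, α = 11.4, σ_y = 250.0 → σ = 258 MPa, n = 0.969
  copper: E = 121.0, α = 17.1, σ_y = 286.0 → σ = 161 MPa, n = 1.78
  elm: E = 12.79, α = 4.92, σ_y = 58.60 → σ = 4.88 MPa, n = 12.0
  magnesium alloy: E = 46.40, α = 25.3, σ_y = 199.3 → σ = 91.1 MPa, n = 2.19
Smallest n: beryllium with n = 0.969.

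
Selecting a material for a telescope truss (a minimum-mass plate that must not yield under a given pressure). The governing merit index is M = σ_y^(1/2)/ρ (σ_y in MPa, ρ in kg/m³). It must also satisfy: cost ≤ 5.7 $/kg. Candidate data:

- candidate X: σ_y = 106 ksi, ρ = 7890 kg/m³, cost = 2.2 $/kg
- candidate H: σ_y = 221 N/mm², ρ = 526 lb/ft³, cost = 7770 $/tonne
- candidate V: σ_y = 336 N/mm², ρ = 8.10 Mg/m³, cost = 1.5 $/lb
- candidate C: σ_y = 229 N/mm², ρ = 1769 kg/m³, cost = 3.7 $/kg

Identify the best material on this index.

candidate C

Screen on constraints: cost ≤ 5.7 $/kg. Survivors: candidate X, candidate V, candidate C.
Putting every candidate on a common basis:
  candidate X: σ_y = 730.8 MPa, ρ = 7890 kg/m³
  candidate V: σ_y = 336.0 MPa, ρ = 8100 kg/m³
  candidate C: σ_y = 229.0 MPa, ρ = 1769 kg/m³
  candidate C: M = 8.55×10⁻³
  candidate X: M = 3.43×10⁻³
  candidate V: M = 2.26×10⁻³
Highest index: candidate C.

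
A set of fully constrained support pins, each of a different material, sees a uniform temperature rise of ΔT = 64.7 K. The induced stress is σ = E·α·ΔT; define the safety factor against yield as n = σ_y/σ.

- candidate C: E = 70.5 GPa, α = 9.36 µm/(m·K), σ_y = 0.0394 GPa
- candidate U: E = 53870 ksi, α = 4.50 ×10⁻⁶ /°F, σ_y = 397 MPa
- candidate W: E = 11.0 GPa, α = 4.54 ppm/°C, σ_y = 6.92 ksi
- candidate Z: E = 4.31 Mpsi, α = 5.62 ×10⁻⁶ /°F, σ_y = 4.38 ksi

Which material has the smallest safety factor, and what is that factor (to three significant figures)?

Per material, after unit conversion:
  candidate C: E = 70.50, α = 9.36, σ_y = 39.40 → σ = 42.7 MPa, n = 0.923
  candidate U: E = 371.4, α = 8.10, σ_y = 397.0 → σ = 195 MPa, n = 2.04
  candidate W: E = 11.00, α = 4.54, σ_y = 47.71 → σ = 3.23 MPa, n = 14.8
  candidate Z: E = 29.72, α = 10.1, σ_y = 30.20 → σ = 19.4 MPa, n = 1.55
Smallest n: candidate C with n = 0.923.

candidate C, n = 0.923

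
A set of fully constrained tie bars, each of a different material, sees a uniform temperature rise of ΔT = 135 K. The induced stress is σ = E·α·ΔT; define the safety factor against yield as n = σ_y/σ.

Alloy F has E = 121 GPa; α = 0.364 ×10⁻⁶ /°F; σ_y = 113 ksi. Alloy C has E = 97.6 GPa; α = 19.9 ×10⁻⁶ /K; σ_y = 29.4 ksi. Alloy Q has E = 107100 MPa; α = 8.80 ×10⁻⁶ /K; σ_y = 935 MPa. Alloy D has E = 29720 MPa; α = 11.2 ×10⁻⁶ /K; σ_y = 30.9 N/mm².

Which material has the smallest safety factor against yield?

In consistent units (E in GPa, α in ×10⁻⁶/K, σ_y in MPa):
  alloy F: E = 121.0, α = 0.655, σ_y = 779.1 → σ = 10.7 MPa, n = 72.8
  alloy C: E = 97.60, α = 19.9, σ_y = 202.7 → σ = 262 MPa, n = 0.773
  alloy Q: E = 107.1, α = 8.80, σ_y = 935.0 → σ = 127 MPa, n = 7.35
  alloy D: E = 29.72, α = 11.2, σ_y = 30.90 → σ = 44.9 MPa, n = 0.688
The minimum is alloy D at n = 0.688.

alloy D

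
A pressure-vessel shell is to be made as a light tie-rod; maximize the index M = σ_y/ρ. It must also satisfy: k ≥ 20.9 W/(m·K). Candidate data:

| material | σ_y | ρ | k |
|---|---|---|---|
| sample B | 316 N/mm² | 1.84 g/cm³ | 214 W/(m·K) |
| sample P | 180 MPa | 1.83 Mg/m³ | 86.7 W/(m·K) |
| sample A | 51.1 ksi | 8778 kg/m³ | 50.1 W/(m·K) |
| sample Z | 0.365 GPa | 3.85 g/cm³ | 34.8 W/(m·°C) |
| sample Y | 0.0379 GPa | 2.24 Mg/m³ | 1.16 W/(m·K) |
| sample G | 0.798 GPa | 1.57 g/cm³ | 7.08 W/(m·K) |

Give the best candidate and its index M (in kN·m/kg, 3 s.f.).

sample B, M = 172 kN·m/kg

Screen on constraints: k ≥ 20.9 W/(m·K). Survivors: sample B, sample P, sample A, sample Z.
Normalizing units and computing the index:
  sample B: σ_y = 316.0 MPa, ρ = 1840 kg/m³
  sample P: σ_y = 180.0 MPa, ρ = 1830 kg/m³
  sample A: σ_y = 352.3 MPa, ρ = 8778 kg/m³
  sample Z: σ_y = 365.0 MPa, ρ = 3850 kg/m³
  sample B: M = 172 kN·m/kg
  sample P: M = 98.4 kN·m/kg
  sample Z: M = 94.8 kN·m/kg
  sample A: M = 40.1 kN·m/kg
Sample B ranks first.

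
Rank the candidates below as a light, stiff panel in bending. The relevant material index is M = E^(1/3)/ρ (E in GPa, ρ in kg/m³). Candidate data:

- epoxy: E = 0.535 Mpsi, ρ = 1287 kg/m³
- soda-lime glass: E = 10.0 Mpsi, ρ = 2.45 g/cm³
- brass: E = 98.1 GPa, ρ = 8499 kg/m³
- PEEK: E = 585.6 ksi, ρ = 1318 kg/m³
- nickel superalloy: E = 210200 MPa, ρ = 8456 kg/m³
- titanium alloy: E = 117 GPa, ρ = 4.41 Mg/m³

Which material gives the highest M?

soda-lime glass

Normalizing units and computing the index:
  epoxy: E = 3.689 GPa, ρ = 1287 kg/m³
  soda-lime glass: E = 68.95 GPa, ρ = 2450 kg/m³
  brass: E = 98.10 GPa, ρ = 8499 kg/m³
  PEEK: E = 4.038 GPa, ρ = 1318 kg/m³
  nickel superalloy: E = 210.2 GPa, ρ = 8456 kg/m³
  titanium alloy: E = 117.0 GPa, ρ = 4410 kg/m³
  soda-lime glass: M = 1.67×10⁻³
  PEEK: M = 1.21×10⁻³
  epoxy: M = 1.20×10⁻³
  titanium alloy: M = 1.11×10⁻³
  nickel superalloy: M = 0.703×10⁻³
  brass: M = 0.543×10⁻³
Soda-lime glass has the largest M.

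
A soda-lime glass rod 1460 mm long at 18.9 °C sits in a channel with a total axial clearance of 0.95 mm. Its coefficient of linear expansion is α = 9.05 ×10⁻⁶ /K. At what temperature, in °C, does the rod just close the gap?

90.8 °C

α·L₀·ΔT = 0.95 mm ⇒ ΔT = 0.95 / (9.05×10⁻⁶ × 1460.0) = 71.90 K.
T = 18.9 + 71.90 = 90.80 °C.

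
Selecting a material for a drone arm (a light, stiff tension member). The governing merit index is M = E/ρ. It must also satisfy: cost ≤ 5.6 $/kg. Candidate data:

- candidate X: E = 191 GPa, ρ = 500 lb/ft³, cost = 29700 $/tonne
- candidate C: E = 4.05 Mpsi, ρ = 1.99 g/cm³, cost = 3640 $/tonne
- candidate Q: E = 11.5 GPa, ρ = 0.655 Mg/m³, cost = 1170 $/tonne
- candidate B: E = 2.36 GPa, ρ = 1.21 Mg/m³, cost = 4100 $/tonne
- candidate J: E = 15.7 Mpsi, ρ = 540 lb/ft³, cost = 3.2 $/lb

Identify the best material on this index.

Screen on constraints: cost ≤ 5.6 $/kg. Survivors: candidate C, candidate Q, candidate B.
Normalizing units and computing the index:
  candidate C: E = 27.92 GPa, ρ = 1990 kg/m³
  candidate Q: E = 11.50 GPa, ρ = 655.0 kg/m³
  candidate B: E = 2.360 GPa, ρ = 1210 kg/m³
  candidate Q: M = 17.6 MN·m/kg
  candidate C: M = 14.0 MN·m/kg
  candidate B: M = 1.95 MN·m/kg
Candidate Q has the largest M.

candidate Q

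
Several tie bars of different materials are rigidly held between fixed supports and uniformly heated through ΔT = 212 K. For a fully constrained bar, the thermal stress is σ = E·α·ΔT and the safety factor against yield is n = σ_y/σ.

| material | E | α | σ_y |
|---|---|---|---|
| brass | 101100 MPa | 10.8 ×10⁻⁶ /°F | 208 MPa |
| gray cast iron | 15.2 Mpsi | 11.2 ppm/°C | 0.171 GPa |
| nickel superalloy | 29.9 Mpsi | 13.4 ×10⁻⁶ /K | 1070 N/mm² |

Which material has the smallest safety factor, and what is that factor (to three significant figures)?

brass, n = 0.499

With everything in SI (GPa, ×10⁻⁶/K, MPa):
  brass: E = 101.1, α = 19.4, σ_y = 208.0 → σ = 417 MPa, n = 0.499
  gray cast iron: E = 104.8, α = 11.2, σ_y = 171.0 → σ = 249 MPa, n = 0.687
  nickel superalloy: E = 206.2, α = 13.4, σ_y = 1070 → σ = 586 MPa, n = 1.83
The minimum is brass at n = 0.499.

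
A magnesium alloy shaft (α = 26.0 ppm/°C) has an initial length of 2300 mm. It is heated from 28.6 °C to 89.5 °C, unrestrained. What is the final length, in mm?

ΔT = 89.5 − 28.6 = 60.90 K.
ΔL = α·L₀·ΔT = 26.0×10⁻⁶ × 2300 mm × 60.90 K = 3.64 mm.
L = L₀ + ΔL = 2300 + 3.64 = 2303.6 mm.

2303.6 mm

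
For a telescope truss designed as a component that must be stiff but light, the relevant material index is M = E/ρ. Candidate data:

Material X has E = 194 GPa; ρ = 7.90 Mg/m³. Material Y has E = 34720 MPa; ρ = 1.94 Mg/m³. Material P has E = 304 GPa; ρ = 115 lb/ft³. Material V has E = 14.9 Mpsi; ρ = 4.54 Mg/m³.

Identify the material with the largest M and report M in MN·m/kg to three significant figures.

After converting to SI:
  material X: E = 194.0 GPa, ρ = 7900 kg/m³
  material Y: E = 34.72 GPa, ρ = 1940 kg/m³
  material P: E = 304.0 GPa, ρ = 1842 kg/m³
  material V: E = 102.7 GPa, ρ = 4540 kg/m³
  material P: M = 165 MN·m/kg
  material X: M = 24.6 MN·m/kg
  material V: M = 22.6 MN·m/kg
  material Y: M = 17.9 MN·m/kg
The maximum is for material P.

material P, M = 165 MN·m/kg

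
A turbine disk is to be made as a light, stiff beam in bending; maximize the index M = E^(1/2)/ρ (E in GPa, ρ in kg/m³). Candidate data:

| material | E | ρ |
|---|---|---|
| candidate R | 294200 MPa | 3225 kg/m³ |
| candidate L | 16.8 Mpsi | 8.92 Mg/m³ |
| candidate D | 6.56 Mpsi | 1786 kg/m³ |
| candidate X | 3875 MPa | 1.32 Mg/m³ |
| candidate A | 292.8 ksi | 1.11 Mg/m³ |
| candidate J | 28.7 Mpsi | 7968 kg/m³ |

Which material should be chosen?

candidate R

After converting to SI:
  candidate R: E = 294.2 GPa, ρ = 3225 kg/m³
  candidate L: E = 115.8 GPa, ρ = 8920 kg/m³
  candidate D: E = 45.23 GPa, ρ = 1786 kg/m³
  candidate X: E = 3.875 GPa, ρ = 1320 kg/m³
  candidate A: E = 2.019 GPa, ρ = 1110 kg/m³
  candidate J: E = 197.9 GPa, ρ = 7968 kg/m³
  candidate R: M = 5.32×10⁻³
  candidate D: M = 3.77×10⁻³
  candidate J: M = 1.77×10⁻³
  candidate X: M = 1.49×10⁻³
  candidate A: M = 1.28×10⁻³
  candidate L: M = 1.21×10⁻³
Highest index: candidate R.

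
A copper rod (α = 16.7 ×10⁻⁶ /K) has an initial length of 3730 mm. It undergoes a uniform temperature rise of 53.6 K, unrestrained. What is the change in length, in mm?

3.34 mm

ΔL = α·L₀·ΔT = 16.7×10⁻⁶ × 3730 mm × 53.60 K = 3.34 mm.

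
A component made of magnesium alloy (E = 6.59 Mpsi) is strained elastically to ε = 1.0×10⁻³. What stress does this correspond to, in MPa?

45.4 MPa

E = 6.59 Mpsi = 45.44 GPa.
σ = E·ε = 45440 MPa × 1.0×10⁻³ = 45.4 MPa.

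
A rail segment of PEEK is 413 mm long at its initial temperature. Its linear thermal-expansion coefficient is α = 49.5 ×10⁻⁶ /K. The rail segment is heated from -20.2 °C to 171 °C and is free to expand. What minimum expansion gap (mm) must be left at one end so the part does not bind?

ΔT = 171 − (-20.2) = 191.2 K.
ΔL = α·L₀·ΔT = 49.5×10⁻⁶ × 413 mm × 191.2 K = 3.91 mm.

3.91 mm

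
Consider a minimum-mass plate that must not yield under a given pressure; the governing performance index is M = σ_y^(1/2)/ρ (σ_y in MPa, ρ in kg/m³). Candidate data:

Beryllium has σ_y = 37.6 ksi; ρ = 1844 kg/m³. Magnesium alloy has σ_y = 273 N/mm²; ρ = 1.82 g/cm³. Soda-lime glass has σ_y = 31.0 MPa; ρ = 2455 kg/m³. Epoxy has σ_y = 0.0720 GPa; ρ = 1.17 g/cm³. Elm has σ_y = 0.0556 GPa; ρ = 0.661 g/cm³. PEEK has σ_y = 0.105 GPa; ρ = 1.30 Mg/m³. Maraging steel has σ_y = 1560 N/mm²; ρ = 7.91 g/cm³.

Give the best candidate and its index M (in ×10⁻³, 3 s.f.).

elm, M = 11.3×10⁻³

Putting every candidate on a common basis:
  beryllium: σ_y = 259.2 MPa, ρ = 1844 kg/m³
  magnesium alloy: σ_y = 273.0 MPa, ρ = 1820 kg/m³
  soda-lime glass: σ_y = 31.00 MPa, ρ = 2455 kg/m³
  epoxy: σ_y = 72.00 MPa, ρ = 1170 kg/m³
  elm: σ_y = 55.60 MPa, ρ = 661.0 kg/m³
  PEEK: σ_y = 105.0 MPa, ρ = 1300 kg/m³
  maraging steel: σ_y = 1560 MPa, ρ = 7910 kg/m³
  elm: M = 11.3×10⁻³
  magnesium alloy: M = 9.08×10⁻³
  beryllium: M = 8.73×10⁻³
  PEEK: M = 7.88×10⁻³
  epoxy: M = 7.25×10⁻³
  maraging steel: M = 4.99×10⁻³
  soda-lime glass: M = 2.27×10⁻³
The maximum is for elm.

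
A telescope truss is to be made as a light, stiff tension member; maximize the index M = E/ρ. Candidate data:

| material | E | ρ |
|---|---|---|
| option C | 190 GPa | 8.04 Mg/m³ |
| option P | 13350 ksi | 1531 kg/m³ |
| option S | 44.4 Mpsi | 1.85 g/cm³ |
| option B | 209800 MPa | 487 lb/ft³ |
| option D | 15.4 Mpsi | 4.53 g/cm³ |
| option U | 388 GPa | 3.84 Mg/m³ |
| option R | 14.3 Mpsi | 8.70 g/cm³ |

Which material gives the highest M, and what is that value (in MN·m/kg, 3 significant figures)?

In SI units:
  option C: E = 190.0 GPa, ρ = 8040 kg/m³
  option P: E = 92.05 GPa, ρ = 1531 kg/m³
  option S: E = 306.1 GPa, ρ = 1850 kg/m³
  option B: E = 209.8 GPa, ρ = 7801 kg/m³
  option D: E = 106.2 GPa, ρ = 4530 kg/m³
  option U: E = 388.0 GPa, ρ = 3840 kg/m³
  option R: E = 98.60 GPa, ρ = 8700 kg/m³
  option S: M = 165 MN·m/kg
  option U: M = 101 MN·m/kg
  option P: M = 60.1 MN·m/kg
  option B: M = 26.9 MN·m/kg
  option C: M = 23.6 MN·m/kg
  option D: M = 23.4 MN·m/kg
  option R: M = 11.3 MN·m/kg
The maximum is for option S.

option S, M = 165 MN·m/kg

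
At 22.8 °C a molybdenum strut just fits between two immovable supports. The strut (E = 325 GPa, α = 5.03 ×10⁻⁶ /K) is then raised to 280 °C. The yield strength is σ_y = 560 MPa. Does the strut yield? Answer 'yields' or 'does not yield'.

does not yield

ΔT = 257.2 K. Constrained thermal stress σ = E·α·ΔT = 325.0×10³ MPa × 5.03×10⁻⁶ × 257.2 = 420 MPa (compressive).
Compare to σ_y = 560 MPa: σ < σ_y, so it does not yield.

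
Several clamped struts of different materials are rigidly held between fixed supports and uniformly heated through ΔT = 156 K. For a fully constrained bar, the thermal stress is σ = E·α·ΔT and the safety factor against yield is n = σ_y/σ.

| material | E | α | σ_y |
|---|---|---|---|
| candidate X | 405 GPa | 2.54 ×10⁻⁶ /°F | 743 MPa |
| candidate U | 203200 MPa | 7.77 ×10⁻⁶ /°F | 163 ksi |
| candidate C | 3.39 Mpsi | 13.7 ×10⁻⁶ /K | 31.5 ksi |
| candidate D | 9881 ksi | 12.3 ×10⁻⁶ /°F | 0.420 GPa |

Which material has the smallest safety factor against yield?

Per material, after unit conversion:
  candidate X: E = 405.0, α = 4.57, σ_y = 743.0 → σ = 289 MPa, n = 2.57
  candidate U: E = 203.2, α = 14.0, σ_y = 1124 → σ = 443 MPa, n = 2.53
  candidate C: E = 23.37, α = 13.7, σ_y = 217.2 → σ = 50.0 MPa, n = 4.35
  candidate D: E = 68.13, α = 22.1, σ_y = 420.0 → σ = 235 MPa, n = 1.78
Candidate D has the lowest safety factor, n = 1.78.

candidate D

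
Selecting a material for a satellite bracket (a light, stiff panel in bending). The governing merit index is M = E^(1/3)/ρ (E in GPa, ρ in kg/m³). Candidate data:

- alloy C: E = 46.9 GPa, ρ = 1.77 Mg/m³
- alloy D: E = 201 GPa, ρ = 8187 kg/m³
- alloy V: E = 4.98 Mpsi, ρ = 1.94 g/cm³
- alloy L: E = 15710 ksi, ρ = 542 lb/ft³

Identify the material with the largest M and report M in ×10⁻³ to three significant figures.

alloy C, M = 2.04×10⁻³

Convert each candidate to consistent units, then evaluate M:
  alloy C: E = 46.90 GPa, ρ = 1770 kg/m³
  alloy D: E = 201.0 GPa, ρ = 8187 kg/m³
  alloy V: E = 34.34 GPa, ρ = 1940 kg/m³
  alloy L: E = 108.3 GPa, ρ = 8682 kg/m³
  alloy C: M = 2.04×10⁻³
  alloy V: M = 1.68×10⁻³
  alloy D: M = 0.715×10⁻³
  alloy L: M = 0.549×10⁻³
Alloy C ranks first.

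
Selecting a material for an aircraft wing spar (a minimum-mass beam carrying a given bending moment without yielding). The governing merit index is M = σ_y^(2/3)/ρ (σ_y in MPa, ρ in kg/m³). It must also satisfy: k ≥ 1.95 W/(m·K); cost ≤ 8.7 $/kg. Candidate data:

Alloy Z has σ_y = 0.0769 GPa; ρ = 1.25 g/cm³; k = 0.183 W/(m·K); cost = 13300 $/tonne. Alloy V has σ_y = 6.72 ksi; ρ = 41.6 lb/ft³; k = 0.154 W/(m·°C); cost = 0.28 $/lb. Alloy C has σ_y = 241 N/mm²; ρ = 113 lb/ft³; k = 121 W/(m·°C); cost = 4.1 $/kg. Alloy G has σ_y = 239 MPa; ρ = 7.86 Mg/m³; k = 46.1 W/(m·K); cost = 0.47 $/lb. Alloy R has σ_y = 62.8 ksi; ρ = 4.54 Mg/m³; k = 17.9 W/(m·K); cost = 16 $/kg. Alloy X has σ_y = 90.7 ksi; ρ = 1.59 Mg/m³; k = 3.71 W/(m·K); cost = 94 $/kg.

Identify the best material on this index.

alloy C

Screen on constraints: k ≥ 1.95 W/(m·K); cost ≤ 8.7 $/kg. Survivors: alloy C, alloy G.
In SI units:
  alloy C: σ_y = 241.0 MPa, ρ = 1810 kg/m³
  alloy G: σ_y = 239.0 MPa, ρ = 7860 kg/m³
  alloy C: M = 21.4×10⁻³
  alloy G: M = 4.90×10⁻³
Alloy C ranks first.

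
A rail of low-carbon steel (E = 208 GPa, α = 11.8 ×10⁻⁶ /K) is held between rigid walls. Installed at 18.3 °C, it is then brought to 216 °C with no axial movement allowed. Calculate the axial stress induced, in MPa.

485 MPa

ΔT = 197.7 K. Constrained thermal stress σ = E·α·ΔT = 208.0×10³ MPa × 11.8×10⁻⁶ × 197.7 = 485 MPa (compressive).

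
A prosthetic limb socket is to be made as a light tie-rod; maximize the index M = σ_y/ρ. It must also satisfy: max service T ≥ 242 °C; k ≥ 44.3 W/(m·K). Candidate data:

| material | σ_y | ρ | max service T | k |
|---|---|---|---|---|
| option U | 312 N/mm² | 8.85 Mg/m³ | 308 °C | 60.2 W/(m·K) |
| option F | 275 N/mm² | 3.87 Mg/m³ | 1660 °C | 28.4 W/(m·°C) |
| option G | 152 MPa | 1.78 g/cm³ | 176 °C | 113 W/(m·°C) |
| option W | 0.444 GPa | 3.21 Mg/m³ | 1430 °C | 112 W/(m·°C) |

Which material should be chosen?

Screen on constraints: max service T ≥ 242 °C; k ≥ 44.3 W/(m·K). Survivors: option U, option W.
In SI units:
  option U: σ_y = 312.0 MPa, ρ = 8850 kg/m³
  option W: σ_y = 444.0 MPa, ρ = 3210 kg/m³
  option W: M = 138 kN·m/kg
  option U: M = 35.3 kN·m/kg
Option W ranks first.

option W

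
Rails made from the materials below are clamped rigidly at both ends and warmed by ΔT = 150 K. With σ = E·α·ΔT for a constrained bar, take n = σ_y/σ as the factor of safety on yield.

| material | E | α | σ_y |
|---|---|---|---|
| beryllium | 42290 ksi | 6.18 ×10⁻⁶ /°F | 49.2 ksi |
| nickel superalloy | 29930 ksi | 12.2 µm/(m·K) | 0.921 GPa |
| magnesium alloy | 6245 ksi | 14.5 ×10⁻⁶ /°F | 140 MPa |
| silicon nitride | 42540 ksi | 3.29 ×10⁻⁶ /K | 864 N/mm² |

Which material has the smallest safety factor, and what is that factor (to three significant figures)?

beryllium, n = 0.697

Per material, after unit conversion:
  beryllium: E = 291.6, α = 11.1, σ_y = 339.2 → σ = 487 MPa, n = 0.697
  nickel superalloy: E = 206.4, α = 12.2, σ_y = 921.0 → σ = 378 MPa, n = 2.44
  magnesium alloy: E = 43.06, α = 26.1, σ_y = 140.0 → σ = 169 MPa, n = 0.831
  silicon nitride: E = 293.3, α = 3.29, σ_y = 864.0 → σ = 145 MPa, n = 5.97
Beryllium has the lowest safety factor, n = 0.697.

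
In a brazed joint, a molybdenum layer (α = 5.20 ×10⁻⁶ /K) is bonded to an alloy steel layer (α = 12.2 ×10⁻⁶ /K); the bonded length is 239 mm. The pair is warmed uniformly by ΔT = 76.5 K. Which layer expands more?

α(molybdenum) = 5.20×10⁻⁶/K vs α(alloy steel) = 12.2×10⁻⁶/K.
Higher α expands more for the same ΔT: alloy steel.

alloy steel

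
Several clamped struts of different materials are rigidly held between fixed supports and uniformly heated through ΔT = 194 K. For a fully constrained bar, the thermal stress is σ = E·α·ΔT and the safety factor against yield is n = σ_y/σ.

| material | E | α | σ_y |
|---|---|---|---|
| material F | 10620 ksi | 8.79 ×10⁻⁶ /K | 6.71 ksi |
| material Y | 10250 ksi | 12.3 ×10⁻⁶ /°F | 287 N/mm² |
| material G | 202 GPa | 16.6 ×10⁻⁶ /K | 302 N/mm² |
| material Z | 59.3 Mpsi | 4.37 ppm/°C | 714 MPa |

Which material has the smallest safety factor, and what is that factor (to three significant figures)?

material F, n = 0.371

With everything in SI (GPa, ×10⁻⁶/K, MPa):
  material F: E = 73.22, α = 8.79, σ_y = 46.26 → σ = 125 MPa, n = 0.371
  material Y: E = 70.67, α = 22.1, σ_y = 287.0 → σ = 304 MPa, n = 0.945
  material G: E = 202.0, α = 16.6, σ_y = 302.0 → σ = 651 MPa, n = 0.464
  material Z: E = 408.9, α = 4.37, σ_y = 714.0 → σ = 347 MPa, n = 2.06
The minimum is material F at n = 0.371.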